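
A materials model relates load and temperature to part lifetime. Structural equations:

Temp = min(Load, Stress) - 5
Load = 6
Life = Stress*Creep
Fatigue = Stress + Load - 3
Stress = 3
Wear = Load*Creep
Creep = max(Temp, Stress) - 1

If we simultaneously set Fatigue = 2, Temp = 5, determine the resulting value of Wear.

24

Under do(Fatigue = 2, Temp = 5), each intervened variable's structural equation is replaced by its fixed value.
Creep = max(Temp, Stress) - 1  [with Temp=5, Stress=3]  = 4
Wear = Load*Creep  [with Load=6, Creep=4]  = 24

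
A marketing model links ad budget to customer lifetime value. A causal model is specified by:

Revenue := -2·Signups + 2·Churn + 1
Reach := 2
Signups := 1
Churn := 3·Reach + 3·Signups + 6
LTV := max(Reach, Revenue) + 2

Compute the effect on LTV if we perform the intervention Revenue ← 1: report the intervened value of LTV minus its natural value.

-27

Intervening sets Revenue = 1 and removes its equation (Revenue := -2·Signups + 2·Churn + 1).
LTV = max(Reach, Revenue) + 2  [with Reach=2, Revenue=1]  = 4
Without intervention: Churn = 3·Reach + 3·Signups + 6  [with Reach=2, Signups=1]  = 15; Revenue = -2·Signups + 2·Churn + 1  [with Signups=1, Churn=15]  = 29; LTV = max(Reach, Revenue) + 2  [with Reach=2, Revenue=29]  = 31.
Change = 4 − 31 = -27.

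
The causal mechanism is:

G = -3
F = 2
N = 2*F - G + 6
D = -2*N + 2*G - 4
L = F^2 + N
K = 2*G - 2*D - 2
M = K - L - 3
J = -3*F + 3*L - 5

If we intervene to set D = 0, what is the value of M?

The intervention breaks the incoming arrows to D: D = -2*N + 2*G - 4 no longer applies, and D = 0.
N = 2*F - G + 6  [with F=2, G=-3]  = 13
L = F^2 + N  [with F=2, N=13]  = 17
K = 2*G - 2*D - 2  [with G=-3, D=0]  = -8
M = K - L - 3  [with K=-8, L=17]  = -28

-28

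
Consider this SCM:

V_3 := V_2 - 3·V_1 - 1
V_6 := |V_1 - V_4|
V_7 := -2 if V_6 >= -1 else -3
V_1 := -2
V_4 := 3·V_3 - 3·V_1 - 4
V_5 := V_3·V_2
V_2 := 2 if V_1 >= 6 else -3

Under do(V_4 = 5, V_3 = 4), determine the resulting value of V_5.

-12

The joint intervention fixes V_4 = 5, V_3 = 4, removing each variable's own equation.
V_2 = 2 if V_1 >= 6 else -3  [with V_1=-2]  = -3
V_5 = V_3·V_2  [with V_3=4, V_2=-3]  = -12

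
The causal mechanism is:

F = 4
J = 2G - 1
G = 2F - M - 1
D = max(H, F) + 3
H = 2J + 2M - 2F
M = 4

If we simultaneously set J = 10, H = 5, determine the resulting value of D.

The joint intervention fixes J = 10, H = 5, removing each variable's own equation.
D = max(H, F) + 3  [with H=5, F=4]  = 8

8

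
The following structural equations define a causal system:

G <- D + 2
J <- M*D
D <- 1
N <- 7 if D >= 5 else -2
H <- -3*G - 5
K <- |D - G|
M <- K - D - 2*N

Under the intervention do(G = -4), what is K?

5

do(G=-4) replaces the equation G <- D + 2 with the constant G = -4.
K = |D - G|  [with D=1, G=-4]  = 5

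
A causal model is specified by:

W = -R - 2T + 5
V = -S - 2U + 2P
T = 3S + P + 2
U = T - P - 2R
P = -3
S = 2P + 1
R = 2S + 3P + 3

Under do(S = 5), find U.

9

do(S=5) replaces the equation S = 2P + 1 with the constant S = 5.
R = 2S + 3P + 3  [with S=5, P=-3]  = 4
T = 3S + P + 2  [with S=5, P=-3]  = 14
U = T - P - 2R  [with T=14, P=-3, R=4]  = 9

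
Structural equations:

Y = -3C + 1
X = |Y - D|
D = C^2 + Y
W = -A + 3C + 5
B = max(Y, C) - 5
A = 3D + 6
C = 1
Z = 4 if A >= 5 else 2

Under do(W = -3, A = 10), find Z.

4

Setting W = -3, A = 10 by intervention discards those variables' equations.
Z = 4 if A >= 5 else 2  [with A=10]  = 4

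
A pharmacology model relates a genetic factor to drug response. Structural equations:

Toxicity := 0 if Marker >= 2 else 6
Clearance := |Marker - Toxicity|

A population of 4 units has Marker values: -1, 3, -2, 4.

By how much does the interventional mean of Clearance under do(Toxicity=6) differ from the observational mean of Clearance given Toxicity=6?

do(Toxicity=6) breaks Toxicity's dependence on Marker. With Toxicity=6 fixed, Clearance across the units is 7, 3, 8, 2, mean 5.
Conditioning on Toxicity=6 selects the 2 unit(s) with Marker ∈ {-1, -2}. Their Clearance values: 7, 8. Mean = 7.5.
Difference = 5 − 7.5 = -2.5.

-2.5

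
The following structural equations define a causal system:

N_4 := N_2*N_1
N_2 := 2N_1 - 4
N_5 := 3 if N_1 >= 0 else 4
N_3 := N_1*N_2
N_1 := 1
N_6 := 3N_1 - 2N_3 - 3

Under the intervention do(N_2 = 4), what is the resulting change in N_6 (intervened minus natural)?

Under do(N_2=4), the mechanism N_2 := 2N_1 - 4 is discarded; N_2 is fixed at 4.
N_3 = N_1*N_2  [with N_1=1, N_2=4]  = 4
N_6 = 3N_1 - 2N_3 - 3  [with N_1=1, N_3=4]  = -8
Without intervention: N_2 = 2N_1 - 4  [with N_1=1]  = -2; N_3 = N_1*N_2  [with N_1=1, N_2=-2]  = -2; N_6 = 3N_1 - 2N_3 - 3  [with N_1=1, N_3=-2]  = 4.
Change = -8 − 4 = -12.

-12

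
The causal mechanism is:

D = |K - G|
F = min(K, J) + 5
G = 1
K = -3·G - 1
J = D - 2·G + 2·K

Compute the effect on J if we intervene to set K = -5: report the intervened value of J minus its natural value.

-1

Under do(K=-5), the mechanism K = -3·G - 1 is discarded; K is fixed at -5.
D = |K - G|  [with K=-5, G=1]  = 6
J = D - 2·G + 2·K  [with D=6, G=1, K=-5]  = -6
Without intervention: K = -3·G - 1  [with G=1]  = -4; D = |K - G|  [with K=-4, G=1]  = 5; J = D - 2·G + 2·K  [with D=5, G=1, K=-4]  = -5.
Change = -6 − (-5) = -1.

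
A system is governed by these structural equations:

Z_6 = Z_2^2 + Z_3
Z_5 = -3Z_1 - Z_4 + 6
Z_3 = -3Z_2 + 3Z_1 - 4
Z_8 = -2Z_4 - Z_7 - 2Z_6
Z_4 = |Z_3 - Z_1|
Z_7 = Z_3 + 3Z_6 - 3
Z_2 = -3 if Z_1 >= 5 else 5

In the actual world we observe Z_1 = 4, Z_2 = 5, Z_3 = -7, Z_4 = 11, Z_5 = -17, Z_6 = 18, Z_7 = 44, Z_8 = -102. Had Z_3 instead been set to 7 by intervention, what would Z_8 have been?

-170

The intervention breaks the incoming arrows to Z_3: Z_3 = -3Z_2 + 3Z_1 - 4 no longer applies, and Z_3 = 7.
Z_2 = -3 if Z_1 >= 5 else 5  [with Z_1=4]  = 5
Z_4 = |Z_3 - Z_1|  [with Z_3=7, Z_1=4]  = 3
Z_6 = Z_2^2 + Z_3  [with Z_2=5, Z_3=7]  = 32
Z_7 = Z_3 + 3Z_6 - 3  [with Z_3=7, Z_6=32]  = 100
Z_8 = -2Z_4 - Z_7 - 2Z_6  [with Z_4=3, Z_7=100, Z_6=32]  = -170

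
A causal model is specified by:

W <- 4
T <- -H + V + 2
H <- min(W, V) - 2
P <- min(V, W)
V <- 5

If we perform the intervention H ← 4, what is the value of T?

3

Intervening sets H = 4 and removes its equation (H <- min(W, V) - 2).
T = -H + V + 2  [with H=4, V=5]  = 3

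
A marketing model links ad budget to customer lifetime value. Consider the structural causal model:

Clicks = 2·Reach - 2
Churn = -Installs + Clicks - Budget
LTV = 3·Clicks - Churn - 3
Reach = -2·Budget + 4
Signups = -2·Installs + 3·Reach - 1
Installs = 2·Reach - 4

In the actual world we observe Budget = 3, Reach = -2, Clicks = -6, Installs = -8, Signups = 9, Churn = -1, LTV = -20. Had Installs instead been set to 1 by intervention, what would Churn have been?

-10

Under do(Installs=1), the mechanism Installs = 2·Reach - 4 is discarded; Installs is fixed at 1.
Reach = -2·Budget + 4  [with Budget=3]  = -2
Clicks = 2·Reach - 2  [with Reach=-2]  = -6
Churn = -Installs + Clicks - Budget  [with Installs=1, Clicks=-6, Budget=3]  = -10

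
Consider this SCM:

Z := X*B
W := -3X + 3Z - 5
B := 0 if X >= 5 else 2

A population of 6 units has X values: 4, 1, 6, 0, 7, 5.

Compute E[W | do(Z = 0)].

do(Z=0) breaks Z's dependence on X. With Z=0 fixed, W across the units is -17, -8, -23, -5, -26, -20, mean -16.5.

-16.5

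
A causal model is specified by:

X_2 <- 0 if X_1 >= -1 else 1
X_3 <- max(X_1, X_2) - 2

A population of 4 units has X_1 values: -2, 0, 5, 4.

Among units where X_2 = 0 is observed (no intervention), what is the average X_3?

1

Observing X_2=0 restricts to units where X_2's equation naturally yields 0: X_1 ∈ {0, 5, 4}. In that subpopulation X_3 = -2, 3, 2, mean 1.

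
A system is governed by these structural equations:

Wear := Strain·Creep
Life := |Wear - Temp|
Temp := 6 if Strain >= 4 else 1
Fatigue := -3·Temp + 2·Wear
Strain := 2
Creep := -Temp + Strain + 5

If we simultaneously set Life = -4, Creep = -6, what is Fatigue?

Under do(Life = -4, Creep = -6), each intervened variable's structural equation is replaced by its fixed value.
Temp = 6 if Strain >= 4 else 1  [with Strain=2]  = 1
Wear = Strain·Creep  [with Strain=2, Creep=-6]  = -12
Fatigue = -3·Temp + 2·Wear  [with Temp=1, Wear=-12]  = -27

-27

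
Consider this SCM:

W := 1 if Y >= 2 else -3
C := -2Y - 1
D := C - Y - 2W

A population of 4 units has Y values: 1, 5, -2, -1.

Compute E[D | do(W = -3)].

2.75

Every unit gets W=-3 under the intervention. D values become 2, -10, 11, 8; E[D|do(W=-3)] = 2.75.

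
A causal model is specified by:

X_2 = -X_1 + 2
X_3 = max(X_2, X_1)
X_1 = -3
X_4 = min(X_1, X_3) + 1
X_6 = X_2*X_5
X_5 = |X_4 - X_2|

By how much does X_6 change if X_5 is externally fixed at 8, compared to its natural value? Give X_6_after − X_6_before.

The intervention breaks the incoming arrows to X_5: X_5 = |X_4 - X_2| no longer applies, and X_5 = 8.
X_2 = -X_1 + 2  [with X_1=-3]  = 5
X_6 = X_2*X_5  [with X_2=5, X_5=8]  = 40
Without intervention: X_2 = -X_1 + 2  [with X_1=-3]  = 5; X_3 = max(X_2, X_1)  [with X_2=5, X_1=-3]  = 5; X_4 = min(X_1, X_3) + 1  [with X_1=-3, X_3=5]  = -2; X_5 = |X_4 - X_2|  [with X_4=-2, X_2=5]  = 7; X_6 = X_2*X_5  [with X_2=5, X_5=7]  = 35.
Change = 40 − 35 = 5.

5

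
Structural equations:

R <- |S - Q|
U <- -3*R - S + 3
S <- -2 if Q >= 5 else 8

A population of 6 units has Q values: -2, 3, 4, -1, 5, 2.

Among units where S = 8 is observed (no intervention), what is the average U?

Conditioning on S=8 selects the 5 unit(s) with Q ∈ {-2, 3, 4, -1, 2}. Their U values: -35, -20, -17, -32, -23. Mean = -25.4.

-25.4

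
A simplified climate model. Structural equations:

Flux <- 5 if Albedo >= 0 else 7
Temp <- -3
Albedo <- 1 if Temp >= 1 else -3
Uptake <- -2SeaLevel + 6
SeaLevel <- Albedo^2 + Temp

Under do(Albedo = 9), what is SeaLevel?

The intervention breaks the incoming arrows to Albedo: Albedo <- 1 if Temp >= 1 else -3 no longer applies, and Albedo = 9.
SeaLevel = Albedo^2 + Temp  [with Albedo=9, Temp=-3]  = 78

78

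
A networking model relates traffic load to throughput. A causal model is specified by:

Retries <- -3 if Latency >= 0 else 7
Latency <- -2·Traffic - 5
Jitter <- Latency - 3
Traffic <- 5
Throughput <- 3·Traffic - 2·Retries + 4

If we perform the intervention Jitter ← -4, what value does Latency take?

The intervention breaks the incoming arrows to Jitter: Jitter <- Latency - 3 no longer applies, and Jitter = -4.
Since Latency is not a descendant of the intervened variable, it is unaffected.
Latency = -2·Traffic - 5  [with Traffic=5]  = -15

-15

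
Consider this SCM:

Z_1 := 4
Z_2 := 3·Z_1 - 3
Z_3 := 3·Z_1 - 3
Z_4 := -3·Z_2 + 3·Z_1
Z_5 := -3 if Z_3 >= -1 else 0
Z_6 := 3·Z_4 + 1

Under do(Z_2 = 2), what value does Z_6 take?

Under do(Z_2=2), the mechanism Z_2 := 3·Z_1 - 3 is discarded; Z_2 is fixed at 2.
Z_4 = -3·Z_2 + 3·Z_1  [with Z_2=2, Z_1=4]  = 6
Z_6 = 3·Z_4 + 1  [with Z_4=6]  = 19

19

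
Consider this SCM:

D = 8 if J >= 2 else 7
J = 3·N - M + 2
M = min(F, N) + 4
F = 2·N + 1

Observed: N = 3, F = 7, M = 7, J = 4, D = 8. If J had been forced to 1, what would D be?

7

Intervening sets J = 1 and removes its equation (J = 3·N - M + 2).
D = 8 if J >= 2 else 7  [with J=1]  = 7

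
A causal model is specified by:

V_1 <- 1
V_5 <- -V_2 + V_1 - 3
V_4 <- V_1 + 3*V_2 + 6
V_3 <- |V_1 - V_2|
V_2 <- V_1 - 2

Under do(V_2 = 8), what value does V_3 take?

The intervention breaks the incoming arrows to V_2: V_2 <- V_1 - 2 no longer applies, and V_2 = 8.
V_3 = |V_1 - V_2|  [with V_1=1, V_2=8]  = 7

7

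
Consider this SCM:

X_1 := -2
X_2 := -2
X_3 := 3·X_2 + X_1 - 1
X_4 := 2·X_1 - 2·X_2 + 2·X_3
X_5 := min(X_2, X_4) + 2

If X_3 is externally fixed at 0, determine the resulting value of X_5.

0

do(X_3=0) replaces the equation X_3 := 3·X_2 + X_1 - 1 with the constant X_3 = 0.
X_4 = 2·X_1 - 2·X_2 + 2·X_3  [with X_1=-2, X_2=-2, X_3=0]  = 0
X_5 = min(X_2, X_4) + 2  [with X_2=-2, X_4=0]  = 0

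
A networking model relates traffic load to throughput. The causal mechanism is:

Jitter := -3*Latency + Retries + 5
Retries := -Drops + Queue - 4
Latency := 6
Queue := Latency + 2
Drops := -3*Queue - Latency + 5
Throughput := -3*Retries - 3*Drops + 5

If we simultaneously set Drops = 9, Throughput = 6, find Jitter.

-18

The joint intervention fixes Drops = 9, Throughput = 6, removing each variable's own equation.
Queue = Latency + 2  [with Latency=6]  = 8
Retries = -Drops + Queue - 4  [with Drops=9, Queue=8]  = -5
Jitter = -3*Latency + Retries + 5  [with Latency=6, Retries=-5]  = -18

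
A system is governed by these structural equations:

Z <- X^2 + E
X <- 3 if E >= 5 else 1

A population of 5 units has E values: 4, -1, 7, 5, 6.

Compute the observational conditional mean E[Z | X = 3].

15

Conditioning on X=3 selects the 3 unit(s) with E ∈ {7, 5, 6}. Their Z values: 16, 14, 15. Mean = 15.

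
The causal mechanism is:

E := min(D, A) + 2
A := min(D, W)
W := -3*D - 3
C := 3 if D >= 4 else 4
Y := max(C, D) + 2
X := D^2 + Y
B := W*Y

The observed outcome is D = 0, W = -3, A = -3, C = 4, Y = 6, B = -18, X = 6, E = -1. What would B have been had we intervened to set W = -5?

-30

Under do(W=-5), the mechanism W := -3*D - 3 is discarded; W is fixed at -5.
C = 3 if D >= 4 else 4  [with D=0]  = 4
Y = max(C, D) + 2  [with C=4, D=0]  = 6
B = W*Y  [with W=-5, Y=6]  = -30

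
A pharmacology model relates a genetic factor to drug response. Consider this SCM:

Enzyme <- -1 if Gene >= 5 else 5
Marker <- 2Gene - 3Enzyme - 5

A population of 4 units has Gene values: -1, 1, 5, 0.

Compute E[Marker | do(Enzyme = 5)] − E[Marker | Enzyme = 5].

2.5

do(Enzyme=5) breaks Enzyme's dependence on Gene. With Enzyme=5 fixed, Marker across the units is -22, -18, -10, -20, mean -17.5.
Conditioning on Enzyme=5 selects the 3 unit(s) with Gene ∈ {-1, 1, 0}. Their Marker values: -22, -18, -20. Mean = -20.
Difference = -17.5 − (-20) = 2.5.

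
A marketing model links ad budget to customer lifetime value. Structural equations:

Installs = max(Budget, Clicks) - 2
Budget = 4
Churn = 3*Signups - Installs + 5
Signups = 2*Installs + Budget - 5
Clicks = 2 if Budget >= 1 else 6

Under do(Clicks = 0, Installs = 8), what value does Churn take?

Under do(Clicks = 0, Installs = 8), each intervened variable's structural equation is replaced by its fixed value.
Signups = 2*Installs + Budget - 5  [with Installs=8, Budget=4]  = 15
Churn = 3*Signups - Installs + 5  [with Signups=15, Installs=8]  = 42

42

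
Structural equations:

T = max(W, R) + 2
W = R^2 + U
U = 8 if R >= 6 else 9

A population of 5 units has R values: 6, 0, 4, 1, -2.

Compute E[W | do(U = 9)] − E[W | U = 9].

6.15

Every unit gets U=9 under the intervention. W values become 45, 9, 25, 10, 13; E[W|do(U=9)] = 20.4.
Observing U=9 restricts to units where U's equation naturally yields 9: R ∈ {0, 4, 1, -2}. In that subpopulation W = 9, 25, 10, 13, mean 14.25.
Difference = 20.4 − 14.25 = 6.15.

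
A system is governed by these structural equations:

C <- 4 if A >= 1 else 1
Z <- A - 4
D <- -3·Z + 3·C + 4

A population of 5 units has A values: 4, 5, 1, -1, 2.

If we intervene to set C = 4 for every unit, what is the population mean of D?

21.4

do(C=4) breaks C's dependence on A. With C=4 fixed, D across the units is 16, 13, 25, 31, 22, mean 21.4.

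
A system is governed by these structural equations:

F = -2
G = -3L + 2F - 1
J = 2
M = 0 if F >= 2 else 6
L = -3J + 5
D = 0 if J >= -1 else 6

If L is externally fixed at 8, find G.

do(L=8) replaces the equation L = -3J + 5 with the constant L = 8.
G = -3L + 2F - 1  [with L=8, F=-2]  = -29

-29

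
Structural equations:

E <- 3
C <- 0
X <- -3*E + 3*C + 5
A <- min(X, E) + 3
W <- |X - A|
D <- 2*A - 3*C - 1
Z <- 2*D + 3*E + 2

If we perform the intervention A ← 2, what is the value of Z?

The intervention breaks the incoming arrows to A: A <- min(X, E) + 3 no longer applies, and A = 2.
D = 2*A - 3*C - 1  [with A=2, C=0]  = 3
Z = 2*D + 3*E + 2  [with D=3, E=3]  = 17

17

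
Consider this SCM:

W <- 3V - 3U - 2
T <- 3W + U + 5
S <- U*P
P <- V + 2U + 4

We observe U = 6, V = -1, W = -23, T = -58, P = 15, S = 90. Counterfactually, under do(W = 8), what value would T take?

35

The intervention breaks the incoming arrows to W: W <- 3V - 3U - 2 no longer applies, and W = 8.
T = 3W + U + 5  [with W=8, U=6]  = 35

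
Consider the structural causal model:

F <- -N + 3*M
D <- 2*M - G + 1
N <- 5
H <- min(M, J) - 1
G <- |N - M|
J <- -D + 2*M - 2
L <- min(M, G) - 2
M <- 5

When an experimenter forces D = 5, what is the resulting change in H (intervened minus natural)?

Under do(D=5), the mechanism D <- 2*M - G + 1 is discarded; D is fixed at 5.
J = -D + 2*M - 2  [with D=5, M=5]  = 3
H = min(M, J) - 1  [with M=5, J=3]  = 2
Without intervention: G = |N - M|  [with N=5, M=5]  = 0; D = 2*M - G + 1  [with M=5, G=0]  = 11; J = -D + 2*M - 2  [with D=11, M=5]  = -3; H = min(M, J) - 1  [with M=5, J=-3]  = -4.
Change = 2 − (-4) = 6.

6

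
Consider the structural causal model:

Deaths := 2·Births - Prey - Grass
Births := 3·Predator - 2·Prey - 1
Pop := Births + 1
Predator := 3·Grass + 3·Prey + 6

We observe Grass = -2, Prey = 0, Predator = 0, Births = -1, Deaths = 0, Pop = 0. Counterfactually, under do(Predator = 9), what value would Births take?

The intervention breaks the incoming arrows to Predator: Predator := 3·Grass + 3·Prey + 6 no longer applies, and Predator = 9.
Births = 3·Predator - 2·Prey - 1  [with Predator=9, Prey=0]  = 26

26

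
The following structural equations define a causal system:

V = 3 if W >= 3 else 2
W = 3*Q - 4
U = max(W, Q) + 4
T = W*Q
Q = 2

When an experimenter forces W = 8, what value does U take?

The intervention breaks the incoming arrows to W: W = 3*Q - 4 no longer applies, and W = 8.
U = max(W, Q) + 4  [with W=8, Q=2]  = 12

12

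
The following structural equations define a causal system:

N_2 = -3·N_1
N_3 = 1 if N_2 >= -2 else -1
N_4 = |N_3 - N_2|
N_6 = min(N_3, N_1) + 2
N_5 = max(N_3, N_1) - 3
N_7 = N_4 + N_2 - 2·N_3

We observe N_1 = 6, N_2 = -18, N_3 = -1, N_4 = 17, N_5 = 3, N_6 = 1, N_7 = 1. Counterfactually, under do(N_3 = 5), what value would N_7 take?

The intervention breaks the incoming arrows to N_3: N_3 = 1 if N_2 >= -2 else -1 no longer applies, and N_3 = 5.
N_2 = -3·N_1  [with N_1=6]  = -18
N_4 = |N_3 - N_2|  [with N_3=5, N_2=-18]  = 23
N_7 = N_4 + N_2 - 2·N_3  [with N_4=23, N_2=-18, N_3=5]  = -5

-5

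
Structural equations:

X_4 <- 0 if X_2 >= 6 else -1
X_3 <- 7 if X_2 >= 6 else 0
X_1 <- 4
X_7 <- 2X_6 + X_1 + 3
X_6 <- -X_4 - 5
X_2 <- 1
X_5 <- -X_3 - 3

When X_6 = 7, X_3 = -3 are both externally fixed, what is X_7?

21

Under do(X_6 = 7, X_3 = -3), each intervened variable's structural equation is replaced by its fixed value.
X_7 = 2X_6 + X_1 + 3  [with X_6=7, X_1=4]  = 21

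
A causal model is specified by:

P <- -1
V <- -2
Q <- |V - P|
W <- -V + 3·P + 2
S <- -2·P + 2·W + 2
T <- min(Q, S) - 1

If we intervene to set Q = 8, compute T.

5

The intervention breaks the incoming arrows to Q: Q <- |V - P| no longer applies, and Q = 8.
W = -V + 3·P + 2  [with V=-2, P=-1]  = 1
S = -2·P + 2·W + 2  [with P=-1, W=1]  = 6
T = min(Q, S) - 1  [with Q=8, S=6]  = 5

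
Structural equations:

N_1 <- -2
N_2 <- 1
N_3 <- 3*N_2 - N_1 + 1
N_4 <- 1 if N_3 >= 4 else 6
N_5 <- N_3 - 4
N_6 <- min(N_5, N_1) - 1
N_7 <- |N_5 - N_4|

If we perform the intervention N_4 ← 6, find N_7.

The intervention breaks the incoming arrows to N_4: N_4 <- 1 if N_3 >= 4 else 6 no longer applies, and N_4 = 6.
N_3 = 3*N_2 - N_1 + 1  [with N_2=1, N_1=-2]  = 6
N_5 = N_3 - 4  [with N_3=6]  = 2
N_7 = |N_5 - N_4|  [with N_5=2, N_4=6]  = 4

4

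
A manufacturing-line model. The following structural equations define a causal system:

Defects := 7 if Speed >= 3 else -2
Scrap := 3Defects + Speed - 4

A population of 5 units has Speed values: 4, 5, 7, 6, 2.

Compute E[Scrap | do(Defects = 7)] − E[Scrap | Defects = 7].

-0.7

The intervention sets Defects=7 in all 5 units regardless of Speed. Recomputing Scrap per unit gives 21, 22, 24, 23, 19; average 21.8.
E[Scrap|Defects=7] averages over only the 4 units with Defects=7 (Speed = 4, 5, 7, 6): Scrap = 21, 22, 24, 23, mean 22.5.
Difference = 21.8 − 22.5 = -0.7.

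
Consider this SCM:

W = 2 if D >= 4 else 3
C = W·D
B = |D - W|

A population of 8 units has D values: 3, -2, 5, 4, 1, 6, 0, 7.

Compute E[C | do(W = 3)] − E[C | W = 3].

The intervention sets W=3 in all 8 units regardless of D. Recomputing C per unit gives 9, -6, 15, 12, 3, 18, 0, 21; average 9.
Conditioning on W=3 selects the 4 unit(s) with D ∈ {3, -2, 1, 0}. Their C values: 9, -6, 3, 0. Mean = 1.5.
Difference = 9 − 1.5 = 7.5.

7.5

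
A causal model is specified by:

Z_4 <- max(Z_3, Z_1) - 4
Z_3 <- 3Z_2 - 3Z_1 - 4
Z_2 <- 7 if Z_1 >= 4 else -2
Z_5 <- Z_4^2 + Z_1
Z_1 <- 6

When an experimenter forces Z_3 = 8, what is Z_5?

22

do(Z_3=8) replaces the equation Z_3 <- 3Z_2 - 3Z_1 - 4 with the constant Z_3 = 8.
Z_4 = max(Z_3, Z_1) - 4  [with Z_3=8, Z_1=6]  = 4
Z_5 = Z_4^2 + Z_1  [with Z_4=4, Z_1=6]  = 22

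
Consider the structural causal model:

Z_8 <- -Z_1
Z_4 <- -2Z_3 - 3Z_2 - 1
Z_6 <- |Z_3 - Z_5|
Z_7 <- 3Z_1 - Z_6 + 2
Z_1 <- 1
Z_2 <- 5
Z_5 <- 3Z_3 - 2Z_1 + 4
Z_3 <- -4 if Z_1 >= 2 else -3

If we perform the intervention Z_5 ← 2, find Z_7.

Under do(Z_5=2), the mechanism Z_5 <- 3Z_3 - 2Z_1 + 4 is discarded; Z_5 is fixed at 2.
Z_3 = -4 if Z_1 >= 2 else -3  [with Z_1=1]  = -3
Z_6 = |Z_3 - Z_5|  [with Z_3=-3, Z_5=2]  = 5
Z_7 = 3Z_1 - Z_6 + 2  [with Z_1=1, Z_6=5]  = 0

0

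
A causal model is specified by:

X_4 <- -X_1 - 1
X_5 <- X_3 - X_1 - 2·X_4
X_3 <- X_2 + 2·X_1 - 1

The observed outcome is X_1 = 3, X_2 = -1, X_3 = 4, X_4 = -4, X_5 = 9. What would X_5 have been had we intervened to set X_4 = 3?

-5

Intervening sets X_4 = 3 and removes its equation (X_4 <- -X_1 - 1).
X_3 = X_2 + 2·X_1 - 1  [with X_2=-1, X_1=3]  = 4
X_5 = X_3 - X_1 - 2·X_4  [with X_3=4, X_1=3, X_4=3]  = -5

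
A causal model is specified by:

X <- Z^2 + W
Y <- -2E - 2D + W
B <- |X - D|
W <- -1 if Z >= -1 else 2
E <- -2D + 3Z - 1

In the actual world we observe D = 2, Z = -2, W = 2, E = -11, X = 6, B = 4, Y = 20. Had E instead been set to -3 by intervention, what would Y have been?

The intervention breaks the incoming arrows to E: E <- -2D + 3Z - 1 no longer applies, and E = -3.
W = -1 if Z >= -1 else 2  [with Z=-2]  = 2
Y = -2E - 2D + W  [with E=-3, D=2, W=2]  = 4

4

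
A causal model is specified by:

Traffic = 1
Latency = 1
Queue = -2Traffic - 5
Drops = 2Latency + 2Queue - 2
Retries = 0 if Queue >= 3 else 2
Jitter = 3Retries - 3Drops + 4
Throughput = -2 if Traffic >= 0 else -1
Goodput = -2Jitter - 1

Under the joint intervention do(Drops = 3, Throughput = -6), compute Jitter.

The joint intervention fixes Drops = 3, Throughput = -6, removing each variable's own equation.
Queue = -2Traffic - 5  [with Traffic=1]  = -7
Retries = 0 if Queue >= 3 else 2  [with Queue=-7]  = 2
Jitter = 3Retries - 3Drops + 4  [with Retries=2, Drops=3]  = 1

1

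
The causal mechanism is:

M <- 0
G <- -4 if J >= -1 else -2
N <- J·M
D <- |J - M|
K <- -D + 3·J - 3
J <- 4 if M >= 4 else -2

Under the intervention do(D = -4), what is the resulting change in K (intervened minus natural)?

do(D=-4) replaces the equation D <- |J - M| with the constant D = -4.
J = 4 if M >= 4 else -2  [with M=0]  = -2
K = -D + 3·J - 3  [with D=-4, J=-2]  = -5
Without intervention: J = 4 if M >= 4 else -2  [with M=0]  = -2; D = |J - M|  [with J=-2, M=0]  = 2; K = -D + 3·J - 3  [with D=2, J=-2]  = -11.
Change = -5 − (-11) = 6.

6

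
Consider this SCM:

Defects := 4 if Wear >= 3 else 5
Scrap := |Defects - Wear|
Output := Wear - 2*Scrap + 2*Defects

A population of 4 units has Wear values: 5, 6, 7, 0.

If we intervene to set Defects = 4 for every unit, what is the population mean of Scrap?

Under do(Defects=4), Defects's equation is replaced by Defects=4 for every unit. Per-unit Scrap: 1, 2, 3, 4. Mean = 2.5.

2.5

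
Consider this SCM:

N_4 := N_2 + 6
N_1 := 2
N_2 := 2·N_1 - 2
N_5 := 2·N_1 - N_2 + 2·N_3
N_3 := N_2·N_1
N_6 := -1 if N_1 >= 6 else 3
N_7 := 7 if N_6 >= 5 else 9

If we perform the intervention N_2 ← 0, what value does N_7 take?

9

Under do(N_2=0), the mechanism N_2 := 2·N_1 - 2 is discarded; N_2 is fixed at 0.
No directed path runs from N_2 to N_7, so N_7 keeps its natural value.
N_6 = -1 if N_1 >= 6 else 3  [with N_1=2]  = 3
N_7 = 7 if N_6 >= 5 else 9  [with N_6=3]  = 9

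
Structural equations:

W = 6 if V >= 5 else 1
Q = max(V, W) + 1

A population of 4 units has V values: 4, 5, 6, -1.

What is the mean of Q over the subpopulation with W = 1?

3.5

E[Q|W=1] averages over only the 2 units with W=1 (V = 4, -1): Q = 5, 2, mean 3.5.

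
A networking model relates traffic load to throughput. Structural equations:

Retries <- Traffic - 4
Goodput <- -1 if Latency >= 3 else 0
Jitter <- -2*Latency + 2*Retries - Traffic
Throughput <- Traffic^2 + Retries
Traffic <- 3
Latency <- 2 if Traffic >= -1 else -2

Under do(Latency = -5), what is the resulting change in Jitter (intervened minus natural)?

14

Under do(Latency=-5), the mechanism Latency <- 2 if Traffic >= -1 else -2 is discarded; Latency is fixed at -5.
Retries = Traffic - 4  [with Traffic=3]  = -1
Jitter = -2*Latency + 2*Retries - Traffic  [with Latency=-5, Retries=-1, Traffic=3]  = 5
Without intervention: Latency = 2 if Traffic >= -1 else -2  [with Traffic=3]  = 2; Retries = Traffic - 4  [with Traffic=3]  = -1; Jitter = -2*Latency + 2*Retries - Traffic  [with Latency=2, Retries=-1, Traffic=3]  = -9.
Change = 5 − (-9) = 14.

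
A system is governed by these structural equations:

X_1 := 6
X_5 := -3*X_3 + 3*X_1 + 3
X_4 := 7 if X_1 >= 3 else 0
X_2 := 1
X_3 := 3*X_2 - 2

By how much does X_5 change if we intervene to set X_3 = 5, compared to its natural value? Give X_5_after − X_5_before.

do(X_3=5) replaces the equation X_3 := 3*X_2 - 2 with the constant X_3 = 5.
X_5 = -3*X_3 + 3*X_1 + 3  [with X_3=5, X_1=6]  = 6
Without intervention: X_3 = 3*X_2 - 2  [with X_2=1]  = 1; X_5 = -3*X_3 + 3*X_1 + 3  [with X_3=1, X_1=6]  = 18.
Change = 6 − 18 = -12.

-12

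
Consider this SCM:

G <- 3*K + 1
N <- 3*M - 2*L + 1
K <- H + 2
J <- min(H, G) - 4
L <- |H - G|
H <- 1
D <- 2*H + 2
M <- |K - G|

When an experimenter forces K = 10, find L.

30

Under do(K=10), the mechanism K <- H + 2 is discarded; K is fixed at 10.
G = 3*K + 1  [with K=10]  = 31
L = |H - G|  [with H=1, G=31]  = 30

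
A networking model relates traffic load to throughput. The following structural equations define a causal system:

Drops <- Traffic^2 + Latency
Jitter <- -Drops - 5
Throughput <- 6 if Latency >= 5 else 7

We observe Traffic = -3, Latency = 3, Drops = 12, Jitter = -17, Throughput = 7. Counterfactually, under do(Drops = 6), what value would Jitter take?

The intervention breaks the incoming arrows to Drops: Drops <- Traffic^2 + Latency no longer applies, and Drops = 6.
Jitter = -Drops - 5  [with Drops=6]  = -11

-11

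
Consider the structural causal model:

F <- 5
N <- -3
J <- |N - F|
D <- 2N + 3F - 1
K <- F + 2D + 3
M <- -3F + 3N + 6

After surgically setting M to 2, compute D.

Under do(M=2), the mechanism M <- -3F + 3N + 6 is discarded; M is fixed at 2.
Since D is not a descendant of the intervened variable, it is unaffected.
D = 2N + 3F - 1  [with N=-3, F=5]  = 8

8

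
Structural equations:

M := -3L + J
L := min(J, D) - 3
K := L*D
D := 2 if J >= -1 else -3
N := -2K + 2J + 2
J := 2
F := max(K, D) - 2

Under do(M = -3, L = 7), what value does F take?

12

Setting M = -3, L = 7 by intervention discards those variables' equations.
D = 2 if J >= -1 else -3  [with J=2]  = 2
K = L*D  [with L=7, D=2]  = 14
F = max(K, D) - 2  [with K=14, D=2]  = 12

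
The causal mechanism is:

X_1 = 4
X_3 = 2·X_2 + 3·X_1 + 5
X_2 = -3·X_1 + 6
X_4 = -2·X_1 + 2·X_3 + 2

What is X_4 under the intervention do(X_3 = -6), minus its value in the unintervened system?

The intervention breaks the incoming arrows to X_3: X_3 = 2·X_2 + 3·X_1 + 5 no longer applies, and X_3 = -6.
X_4 = -2·X_1 + 2·X_3 + 2  [with X_1=4, X_3=-6]  = -18
Without intervention: X_2 = -3·X_1 + 6  [with X_1=4]  = -6; X_3 = 2·X_2 + 3·X_1 + 5  [with X_2=-6, X_1=4]  = 5; X_4 = -2·X_1 + 2·X_3 + 2  [with X_1=4, X_3=5]  = 4.
Change = -18 − 4 = -22.

-22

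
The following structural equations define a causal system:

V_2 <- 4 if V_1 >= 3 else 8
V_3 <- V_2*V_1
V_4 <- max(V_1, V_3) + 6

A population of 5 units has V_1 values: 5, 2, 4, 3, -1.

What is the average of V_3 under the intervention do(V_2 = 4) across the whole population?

do(V_2=4) breaks V_2's dependence on V_1. With V_2=4 fixed, V_3 across the units is 20, 8, 16, 12, -4, mean 10.4.

10.4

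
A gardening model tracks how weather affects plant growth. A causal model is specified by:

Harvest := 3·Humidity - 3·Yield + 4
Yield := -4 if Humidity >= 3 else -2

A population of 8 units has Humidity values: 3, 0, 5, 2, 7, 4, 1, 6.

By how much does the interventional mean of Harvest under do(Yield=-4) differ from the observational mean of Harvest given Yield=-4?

-4.5

Every unit gets Yield=-4 under the intervention. Harvest values become 25, 16, 31, 22, 37, 28, 19, 34; E[Harvest|do(Yield=-4)] = 26.5.
Conditioning on Yield=-4 selects the 5 unit(s) with Humidity ∈ {3, 5, 7, 4, 6}. Their Harvest values: 25, 31, 37, 28, 34. Mean = 31.
Difference = 26.5 − 31 = -4.5.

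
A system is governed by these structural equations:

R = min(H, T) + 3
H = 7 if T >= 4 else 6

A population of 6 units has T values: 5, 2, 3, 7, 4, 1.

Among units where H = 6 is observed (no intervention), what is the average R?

Observing H=6 restricts to units where H's equation naturally yields 6: T ∈ {2, 3, 1}. In that subpopulation R = 5, 6, 4, mean 5.

5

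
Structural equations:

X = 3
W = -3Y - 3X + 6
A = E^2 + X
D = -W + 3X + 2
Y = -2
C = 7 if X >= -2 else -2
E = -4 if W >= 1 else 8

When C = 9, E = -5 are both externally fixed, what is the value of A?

28

Setting C = 9, E = -5 by intervention discards those variables' equations.
A = E^2 + X  [with E=-5, X=3]  = 28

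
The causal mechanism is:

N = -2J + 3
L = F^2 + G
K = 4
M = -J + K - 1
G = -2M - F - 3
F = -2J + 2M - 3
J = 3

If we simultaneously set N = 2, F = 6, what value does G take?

-9

Under do(N = 2, F = 6), each intervened variable's structural equation is replaced by its fixed value.
M = -J + K - 1  [with J=3, K=4]  = 0
G = -2M - F - 3  [with M=0, F=6]  = -9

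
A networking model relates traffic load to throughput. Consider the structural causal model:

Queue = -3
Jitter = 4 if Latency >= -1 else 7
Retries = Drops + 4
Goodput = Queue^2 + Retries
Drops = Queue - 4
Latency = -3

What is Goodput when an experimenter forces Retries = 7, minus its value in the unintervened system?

10

Under do(Retries=7), the mechanism Retries = Drops + 4 is discarded; Retries is fixed at 7.
Goodput = Queue^2 + Retries  [with Queue=-3, Retries=7]  = 16
Without intervention: Drops = Queue - 4  [with Queue=-3]  = -7; Retries = Drops + 4  [with Drops=-7]  = -3; Goodput = Queue^2 + Retries  [with Queue=-3, Retries=-3]  = 6.
Change = 16 − 6 = 10.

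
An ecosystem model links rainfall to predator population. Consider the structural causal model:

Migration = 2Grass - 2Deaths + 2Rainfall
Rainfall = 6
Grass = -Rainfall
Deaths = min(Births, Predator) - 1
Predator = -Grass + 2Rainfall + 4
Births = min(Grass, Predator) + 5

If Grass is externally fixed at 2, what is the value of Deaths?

do(Grass=2) replaces the equation Grass = -Rainfall with the constant Grass = 2.
Predator = -Grass + 2Rainfall + 4  [with Grass=2, Rainfall=6]  = 14
Births = min(Grass, Predator) + 5  [with Grass=2, Predator=14]  = 7
Deaths = min(Births, Predator) - 1  [with Births=7, Predator=14]  = 6

6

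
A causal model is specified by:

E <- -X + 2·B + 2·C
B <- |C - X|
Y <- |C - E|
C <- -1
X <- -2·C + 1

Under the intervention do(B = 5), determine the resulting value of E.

The intervention breaks the incoming arrows to B: B <- |C - X| no longer applies, and B = 5.
X = -2·C + 1  [with C=-1]  = 3
E = -X + 2·B + 2·C  [with X=3, B=5, C=-1]  = 5

5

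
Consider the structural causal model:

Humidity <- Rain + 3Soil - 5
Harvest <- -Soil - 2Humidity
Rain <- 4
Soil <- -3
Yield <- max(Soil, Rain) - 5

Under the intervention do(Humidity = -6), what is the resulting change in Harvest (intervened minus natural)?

do(Humidity=-6) replaces the equation Humidity <- Rain + 3Soil - 5 with the constant Humidity = -6.
Harvest = -Soil - 2Humidity  [with Soil=-3, Humidity=-6]  = 15
Without intervention: Humidity = Rain + 3Soil - 5  [with Rain=4, Soil=-3]  = -10; Harvest = -Soil - 2Humidity  [with Soil=-3, Humidity=-10]  = 23.
Change = 15 − 23 = -8.

-8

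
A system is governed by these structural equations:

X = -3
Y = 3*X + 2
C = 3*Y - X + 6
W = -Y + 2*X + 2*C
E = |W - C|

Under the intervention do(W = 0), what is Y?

-7

The intervention breaks the incoming arrows to W: W = -Y + 2*X + 2*C no longer applies, and W = 0.
Since Y is not a descendant of the intervened variable, it is unaffected.
Y = 3*X + 2  [with X=-3]  = -7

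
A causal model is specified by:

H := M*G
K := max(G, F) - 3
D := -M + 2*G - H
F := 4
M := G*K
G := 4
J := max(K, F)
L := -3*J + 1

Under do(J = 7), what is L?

-20

Under do(J=7), the mechanism J := max(K, F) is discarded; J is fixed at 7.
L = -3*J + 1  [with J=7]  = -20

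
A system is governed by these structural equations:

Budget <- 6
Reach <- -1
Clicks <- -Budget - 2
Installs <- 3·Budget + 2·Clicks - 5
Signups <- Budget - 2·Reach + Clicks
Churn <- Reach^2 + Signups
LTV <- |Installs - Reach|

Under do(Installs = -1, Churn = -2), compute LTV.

Setting Installs = -1, Churn = -2 by intervention discards those variables' equations.
LTV = |Installs - Reach|  [with Installs=-1, Reach=-1]  = 0

0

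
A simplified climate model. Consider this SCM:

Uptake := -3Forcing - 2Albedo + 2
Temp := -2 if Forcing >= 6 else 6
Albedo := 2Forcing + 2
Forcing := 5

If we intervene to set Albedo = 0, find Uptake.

The intervention breaks the incoming arrows to Albedo: Albedo := 2Forcing + 2 no longer applies, and Albedo = 0.
Uptake = -3Forcing - 2Albedo + 2  [with Forcing=5, Albedo=0]  = -13

-13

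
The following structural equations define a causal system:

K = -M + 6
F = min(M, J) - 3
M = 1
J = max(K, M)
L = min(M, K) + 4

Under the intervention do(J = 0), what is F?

-3

Intervening sets J = 0 and removes its equation (J = max(K, M)).
F = min(M, J) - 3  [with M=1, J=0]  = -3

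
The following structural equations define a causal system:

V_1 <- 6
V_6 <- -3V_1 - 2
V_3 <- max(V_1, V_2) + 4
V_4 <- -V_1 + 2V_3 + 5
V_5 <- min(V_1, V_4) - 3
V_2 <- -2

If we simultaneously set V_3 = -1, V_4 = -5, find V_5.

-8

Setting V_3 = -1, V_4 = -5 by intervention discards those variables' equations.
V_5 = min(V_1, V_4) - 3  [with V_1=6, V_4=-5]  = -8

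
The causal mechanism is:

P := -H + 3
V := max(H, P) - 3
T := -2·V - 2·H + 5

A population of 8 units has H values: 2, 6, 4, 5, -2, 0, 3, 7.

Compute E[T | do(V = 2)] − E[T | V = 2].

-3.25

Every unit gets V=2 under the intervention. T values become -3, -11, -7, -9, 5, 1, -5, -13; E[T|do(V=2)] = -5.25.
Observing V=2 restricts to units where V's equation naturally yields 2: H ∈ {5, -2}. In that subpopulation T = -9, 5, mean -2.
Difference = -5.25 − (-2) = -3.25.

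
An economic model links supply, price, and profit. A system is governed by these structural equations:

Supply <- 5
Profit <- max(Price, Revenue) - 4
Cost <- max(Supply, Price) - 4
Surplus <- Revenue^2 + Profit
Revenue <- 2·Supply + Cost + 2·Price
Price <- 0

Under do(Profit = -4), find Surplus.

The intervention breaks the incoming arrows to Profit: Profit <- max(Price, Revenue) - 4 no longer applies, and Profit = -4.
Cost = max(Supply, Price) - 4  [with Supply=5, Price=0]  = 1
Revenue = 2·Supply + Cost + 2·Price  [with Supply=5, Cost=1, Price=0]  = 11
Surplus = Revenue^2 + Profit  [with Revenue=11, Profit=-4]  = 117

117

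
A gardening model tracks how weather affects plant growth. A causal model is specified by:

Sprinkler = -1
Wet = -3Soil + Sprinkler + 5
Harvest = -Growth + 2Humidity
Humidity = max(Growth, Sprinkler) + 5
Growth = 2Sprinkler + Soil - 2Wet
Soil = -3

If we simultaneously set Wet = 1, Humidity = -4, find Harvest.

Setting Wet = 1, Humidity = -4 by intervention discards those variables' equations.
Growth = 2Sprinkler + Soil - 2Wet  [with Sprinkler=-1, Soil=-3, Wet=1]  = -7
Harvest = -Growth + 2Humidity  [with Growth=-7, Humidity=-4]  = -1

-1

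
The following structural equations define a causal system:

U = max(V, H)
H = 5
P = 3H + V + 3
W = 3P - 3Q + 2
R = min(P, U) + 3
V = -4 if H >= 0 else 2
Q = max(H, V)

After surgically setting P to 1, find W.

-10

The intervention breaks the incoming arrows to P: P = 3H + V + 3 no longer applies, and P = 1.
V = -4 if H >= 0 else 2  [with H=5]  = -4
Q = max(H, V)  [with H=5, V=-4]  = 5
W = 3P - 3Q + 2  [with P=1, Q=5]  = -10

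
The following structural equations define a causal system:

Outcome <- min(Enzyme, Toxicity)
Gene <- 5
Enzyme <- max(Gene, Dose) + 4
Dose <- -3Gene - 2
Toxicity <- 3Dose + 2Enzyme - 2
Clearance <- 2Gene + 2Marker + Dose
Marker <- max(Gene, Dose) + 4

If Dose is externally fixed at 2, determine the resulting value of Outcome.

Under do(Dose=2), the mechanism Dose <- -3Gene - 2 is discarded; Dose is fixed at 2.
Enzyme = max(Gene, Dose) + 4  [with Gene=5, Dose=2]  = 9
Toxicity = 3Dose + 2Enzyme - 2  [with Dose=2, Enzyme=9]  = 22
Outcome = min(Enzyme, Toxicity)  [with Enzyme=9, Toxicity=22]  = 9

9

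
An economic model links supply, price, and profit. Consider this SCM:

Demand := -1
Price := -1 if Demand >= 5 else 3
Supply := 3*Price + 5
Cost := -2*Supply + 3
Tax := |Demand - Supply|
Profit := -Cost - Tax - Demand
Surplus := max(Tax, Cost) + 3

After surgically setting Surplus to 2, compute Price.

Under do(Surplus=2), the mechanism Surplus := max(Tax, Cost) + 3 is discarded; Surplus is fixed at 2.
Price is not downstream of the intervention, so its value is determined by the original equations.
Price = -1 if Demand >= 5 else 3  [with Demand=-1]  = 3

3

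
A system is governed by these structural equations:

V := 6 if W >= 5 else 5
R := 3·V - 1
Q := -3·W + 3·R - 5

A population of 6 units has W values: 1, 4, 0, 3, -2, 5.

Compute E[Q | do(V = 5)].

Under do(V=5), V's equation is replaced by V=5 for every unit. Per-unit Q: 34, 25, 37, 28, 43, 22. Mean = 31.5.

31.5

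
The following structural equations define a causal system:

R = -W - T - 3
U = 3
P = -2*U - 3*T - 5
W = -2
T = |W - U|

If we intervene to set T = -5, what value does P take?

4

do(T=-5) replaces the equation T = |W - U| with the constant T = -5.
P = -2*U - 3*T - 5  [with U=3, T=-5]  = 4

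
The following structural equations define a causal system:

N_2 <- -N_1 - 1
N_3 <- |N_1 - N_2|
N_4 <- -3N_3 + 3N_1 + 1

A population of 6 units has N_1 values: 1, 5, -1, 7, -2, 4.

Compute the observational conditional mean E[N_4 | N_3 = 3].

-9.5

E[N_4|N_3=3] averages over only the 2 units with N_3=3 (N_1 = 1, -2): N_4 = -5, -14, mean -9.5.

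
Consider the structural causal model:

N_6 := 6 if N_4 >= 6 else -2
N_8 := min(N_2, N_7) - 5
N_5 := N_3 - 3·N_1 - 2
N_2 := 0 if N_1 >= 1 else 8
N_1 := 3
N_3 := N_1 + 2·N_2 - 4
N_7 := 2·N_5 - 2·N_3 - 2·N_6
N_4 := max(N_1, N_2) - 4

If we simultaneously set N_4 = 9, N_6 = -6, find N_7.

Setting N_4 = 9, N_6 = -6 by intervention discards those variables' equations.
N_2 = 0 if N_1 >= 1 else 8  [with N_1=3]  = 0
N_3 = N_1 + 2·N_2 - 4  [with N_1=3, N_2=0]  = -1
N_5 = N_3 - 3·N_1 - 2  [with N_3=-1, N_1=3]  = -12
N_7 = 2·N_5 - 2·N_3 - 2·N_6  [with N_5=-12, N_3=-1, N_6=-6]  = -10

-10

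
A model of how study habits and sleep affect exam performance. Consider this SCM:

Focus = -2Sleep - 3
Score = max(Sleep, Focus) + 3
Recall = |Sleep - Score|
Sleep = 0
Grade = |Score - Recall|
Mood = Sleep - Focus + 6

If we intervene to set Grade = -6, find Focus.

-3

do(Grade=-6) replaces the equation Grade = |Score - Recall| with the constant Grade = -6.
Focus is not downstream of the intervention, so its value is determined by the original equations.
Focus = -2Sleep - 3  [with Sleep=0]  = -3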